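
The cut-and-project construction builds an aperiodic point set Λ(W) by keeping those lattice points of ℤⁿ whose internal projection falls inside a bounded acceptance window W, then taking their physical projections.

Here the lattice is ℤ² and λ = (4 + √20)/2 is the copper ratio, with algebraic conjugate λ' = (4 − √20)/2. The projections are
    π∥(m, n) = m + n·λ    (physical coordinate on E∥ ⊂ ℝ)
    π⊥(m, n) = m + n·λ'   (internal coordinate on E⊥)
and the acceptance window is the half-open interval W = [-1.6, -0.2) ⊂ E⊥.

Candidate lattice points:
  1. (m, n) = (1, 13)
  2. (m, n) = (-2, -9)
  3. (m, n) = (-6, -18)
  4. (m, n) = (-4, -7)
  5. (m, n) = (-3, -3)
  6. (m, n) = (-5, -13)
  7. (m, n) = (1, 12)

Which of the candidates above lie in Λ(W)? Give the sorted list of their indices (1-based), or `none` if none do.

Numerically λ ≈ 4.236068 and λ' = −1/λ ≈ -0.236068.
#1 (1,13): internal coord 1 + (13)·λ' = -2.068884; -2.068884 ∉ [-1.6, -0.2) → out
#2 (-2,-9): internal coord -2 + (-9)·λ' = +0.124612; +0.124612 ∉ [-1.6, -0.2) → out
#3 (-6,-18): internal coord -6 + (-18)·λ' = -1.750776; -1.750776 ∉ [-1.6, -0.2) → out
#4 (-4,-7): internal coord -4 + (-7)·λ' = -2.347524; -2.347524 ∉ [-1.6, -0.2) → out
#5 (-3,-3): internal coord -3 + (-3)·λ' = -2.291796; -2.291796 ∉ [-1.6, -0.2) → out
#6 (-5,-13): internal coord -5 + (-13)·λ' = -1.931116; -1.931116 ∉ [-1.6, -0.2) → out
#7 (1,12): internal coord 1 + (12)·λ' = -1.832816; -1.832816 ∉ [-1.6, -0.2) → out

none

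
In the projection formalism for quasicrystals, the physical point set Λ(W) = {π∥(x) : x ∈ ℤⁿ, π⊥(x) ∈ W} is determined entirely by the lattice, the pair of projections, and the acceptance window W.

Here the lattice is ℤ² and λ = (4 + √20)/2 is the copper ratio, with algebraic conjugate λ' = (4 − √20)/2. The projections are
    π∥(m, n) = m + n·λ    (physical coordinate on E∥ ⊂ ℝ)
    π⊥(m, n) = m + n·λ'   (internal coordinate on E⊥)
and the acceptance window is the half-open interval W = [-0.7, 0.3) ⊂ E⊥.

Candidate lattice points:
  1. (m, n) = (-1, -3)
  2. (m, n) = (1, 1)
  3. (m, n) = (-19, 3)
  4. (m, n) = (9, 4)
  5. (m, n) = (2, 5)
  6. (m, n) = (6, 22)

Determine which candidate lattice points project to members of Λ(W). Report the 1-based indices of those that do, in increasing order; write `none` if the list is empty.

Compute λ' = (4−√20)/2 = -0.23607, so π⊥(m,n) = m -0.23607·n.
candidate 1: (m,n)=(-1,-3) → π∥ = -1-3·λ ≈ -13.70820, π⊥ = -1-3·λ' ≈ -0.29180 ∈ [-0.7, 0.3) ⇒ IN Λ
candidate 2: (m,n)=(1,1) → π∥ = 1+1·λ ≈ 5.23607, π⊥ = 1+1·λ' ≈ 0.76393 ∉ [-0.7, 0.3) ⇒ out
candidate 3: (m,n)=(-19,3) → π∥ = -19+3·λ ≈ -6.29180, π⊥ = -19+3·λ' ≈ -19.70820 ∉ [-0.7, 0.3) ⇒ out
candidate 4: (m,n)=(9,4) → π∥ = 9+4·λ ≈ 25.94427, π⊥ = 9+4·λ' ≈ 8.05573 ∉ [-0.7, 0.3) ⇒ out
candidate 5: (m,n)=(2,5) → π∥ = 2+5·λ ≈ 23.18034, π⊥ = 2+5·λ' ≈ 0.81966 ∉ [-0.7, 0.3) ⇒ out
candidate 6: (m,n)=(6,22) → π∥ = 6+22·λ ≈ 99.19350, π⊥ = 6+22·λ' ≈ 0.80650 ∉ [-0.7, 0.3) ⇒ out

1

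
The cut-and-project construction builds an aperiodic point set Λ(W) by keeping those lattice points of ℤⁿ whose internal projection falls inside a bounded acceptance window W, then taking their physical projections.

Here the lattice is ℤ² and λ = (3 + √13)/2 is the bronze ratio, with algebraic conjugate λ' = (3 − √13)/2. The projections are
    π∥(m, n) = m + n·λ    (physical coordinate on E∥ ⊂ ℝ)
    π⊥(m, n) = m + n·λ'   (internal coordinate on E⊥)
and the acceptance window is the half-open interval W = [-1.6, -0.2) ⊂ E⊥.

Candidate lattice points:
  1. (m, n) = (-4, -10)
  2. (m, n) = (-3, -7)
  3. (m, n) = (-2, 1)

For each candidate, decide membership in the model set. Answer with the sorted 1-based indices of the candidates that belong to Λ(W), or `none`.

Compute λ' = (3−√13)/2 = -0.30278, so π⊥(m,n) = m -0.30278·n.
#1 (-4,-10): internal coord -4 + (-10)·λ' = -0.97224; -0.97224 ∈ [-1.6, -0.2) → IN Λ
#2 (-3,-7): internal coord -3 + (-7)·λ' = -0.88057; -0.88057 ∈ [-1.6, -0.2) → IN Λ
#3 (-2,1): internal coord -2 + (1)·λ' = -2.30278; -2.30278 ∉ [-1.6, -0.2) → out

1, 2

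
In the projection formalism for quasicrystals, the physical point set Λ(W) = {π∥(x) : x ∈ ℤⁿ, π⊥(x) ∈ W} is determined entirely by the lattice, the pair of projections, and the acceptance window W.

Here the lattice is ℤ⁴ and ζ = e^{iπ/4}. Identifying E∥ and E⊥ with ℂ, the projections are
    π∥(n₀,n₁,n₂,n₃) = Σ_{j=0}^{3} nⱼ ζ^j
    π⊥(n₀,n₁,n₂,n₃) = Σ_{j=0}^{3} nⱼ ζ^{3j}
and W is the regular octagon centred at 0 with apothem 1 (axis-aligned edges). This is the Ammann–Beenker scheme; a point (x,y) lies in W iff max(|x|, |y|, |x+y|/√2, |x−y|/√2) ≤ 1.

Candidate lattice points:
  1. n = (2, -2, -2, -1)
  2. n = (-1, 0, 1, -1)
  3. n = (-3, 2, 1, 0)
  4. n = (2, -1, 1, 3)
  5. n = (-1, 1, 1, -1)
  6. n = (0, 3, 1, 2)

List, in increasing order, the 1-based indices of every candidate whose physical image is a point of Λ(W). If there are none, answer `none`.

Internal map: ζ^{3j} for j=0..3 gives (1,0), (−√2/2,√2/2), (0,−1), (√2/2,√2/2).
#1 (2, -2, -2, -1): internal (2.7071, -0.1213); octagon support 2.7071 vs apothem 1 → ∉ W
#2 (-1, 0, 1, -1): internal (-1.7071, -1.7071); octagon support 2.4142 vs apothem 1 → ∉ W
#3 (-3, 2, 1, 0): internal (-4.4142, 0.4142); octagon support 4.4142 vs apothem 1 → ∉ W
#4 (2, -1, 1, 3): internal (4.8284, 0.4142); octagon support 4.8284 vs apothem 1 → ∉ W
#5 (-1, 1, 1, -1): internal (-2.4142, -1.0000); octagon support 2.4142 vs apothem 1 → ∉ W
#6 (0, 3, 1, 2): internal (-0.7071, 2.5355); octagon support 2.5355 vs apothem 1 → ∉ W

none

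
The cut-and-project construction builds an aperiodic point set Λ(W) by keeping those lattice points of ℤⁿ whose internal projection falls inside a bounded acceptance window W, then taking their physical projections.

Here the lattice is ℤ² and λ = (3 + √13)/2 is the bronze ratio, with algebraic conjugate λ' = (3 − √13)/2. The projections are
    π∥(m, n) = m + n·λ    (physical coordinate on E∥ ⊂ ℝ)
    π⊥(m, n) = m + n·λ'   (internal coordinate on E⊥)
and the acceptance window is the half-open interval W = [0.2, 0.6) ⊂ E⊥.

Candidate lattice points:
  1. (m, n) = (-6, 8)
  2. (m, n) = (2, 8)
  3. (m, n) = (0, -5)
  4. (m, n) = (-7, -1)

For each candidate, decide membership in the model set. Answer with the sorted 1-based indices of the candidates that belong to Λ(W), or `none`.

none

λ' = (3−√13)/2 ≈ -0.3028.
[1] lift (-6,8): star map gives -8.4222; window check 0.2 ≤ -8.4222 < 0.6 is false → out
[2] lift (2,8): star map gives -0.4222; window check 0.2 ≤ -0.4222 < 0.6 is false → out
[3] lift (0,-5): star map gives 1.5139; window check 0.2 ≤ 1.5139 < 0.6 is false → out
[4] lift (-7,-1): star map gives -6.6972; window check 0.2 ≤ -6.6972 < 0.6 is false → out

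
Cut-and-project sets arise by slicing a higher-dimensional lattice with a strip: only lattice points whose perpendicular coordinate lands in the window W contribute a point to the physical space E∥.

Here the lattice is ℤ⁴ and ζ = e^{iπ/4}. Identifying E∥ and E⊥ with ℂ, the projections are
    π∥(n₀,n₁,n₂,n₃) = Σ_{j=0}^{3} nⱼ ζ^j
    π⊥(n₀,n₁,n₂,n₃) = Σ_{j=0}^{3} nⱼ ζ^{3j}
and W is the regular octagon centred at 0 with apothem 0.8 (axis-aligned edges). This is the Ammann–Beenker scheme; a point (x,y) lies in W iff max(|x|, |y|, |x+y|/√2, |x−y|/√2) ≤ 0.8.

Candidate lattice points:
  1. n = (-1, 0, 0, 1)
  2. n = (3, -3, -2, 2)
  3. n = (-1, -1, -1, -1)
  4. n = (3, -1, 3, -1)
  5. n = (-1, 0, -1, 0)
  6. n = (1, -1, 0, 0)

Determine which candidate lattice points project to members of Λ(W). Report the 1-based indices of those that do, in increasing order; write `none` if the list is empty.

Internal map: ζ^{3j} for j=0..3 gives (1,0), (−√2/2,√2/2), (0,−1), (√2/2,√2/2).
#1 (-1, 0, 0, 1): internal (-0.29289, 0.70711); octagon support 0.70711 vs apothem 0.8 → ∈ W
#2 (3, -3, -2, 2): internal (6.53553, 1.29289); octagon support 6.53553 vs apothem 0.8 → ∉ W
#3 (-1, -1, -1, -1): internal (-1.00000, -0.41421); octagon support 1.00000 vs apothem 0.8 → ∉ W
#4 (3, -1, 3, -1): internal (3.00000, -4.41421); octagon support 5.24264 vs apothem 0.8 → ∉ W
#5 (-1, 0, -1, 0): internal (-1.00000, 1.00000); octagon support 1.41421 vs apothem 0.8 → ∉ W
#6 (1, -1, 0, 0): internal (1.70711, -0.70711); octagon support 1.70711 vs apothem 0.8 → ∉ W

1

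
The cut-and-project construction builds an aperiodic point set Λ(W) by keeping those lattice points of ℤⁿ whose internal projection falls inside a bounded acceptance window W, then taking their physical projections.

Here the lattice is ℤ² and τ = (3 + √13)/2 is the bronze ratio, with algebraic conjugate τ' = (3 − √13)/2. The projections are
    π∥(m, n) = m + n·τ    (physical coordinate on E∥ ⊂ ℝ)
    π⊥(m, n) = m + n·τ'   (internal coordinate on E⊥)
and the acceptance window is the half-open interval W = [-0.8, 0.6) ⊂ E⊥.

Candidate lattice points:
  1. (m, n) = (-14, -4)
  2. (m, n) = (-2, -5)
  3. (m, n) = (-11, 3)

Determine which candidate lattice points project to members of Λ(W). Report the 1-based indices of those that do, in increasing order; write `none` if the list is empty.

Compute τ' = (3−√13)/2 = -0.3028, so π⊥(m,n) = m -0.3028·n.
#1 (-14,-4): internal coord -14 + (-4)·τ' = -12.7889; -12.7889 ∉ [-0.8, 0.6) → out
#2 (-2,-5): internal coord -2 + (-5)·τ' = -0.4861; -0.4861 ∈ [-0.8, 0.6) → IN Λ
#3 (-11,3): internal coord -11 + (3)·τ' = -11.9083; -11.9083 ∉ [-0.8, 0.6) → out

2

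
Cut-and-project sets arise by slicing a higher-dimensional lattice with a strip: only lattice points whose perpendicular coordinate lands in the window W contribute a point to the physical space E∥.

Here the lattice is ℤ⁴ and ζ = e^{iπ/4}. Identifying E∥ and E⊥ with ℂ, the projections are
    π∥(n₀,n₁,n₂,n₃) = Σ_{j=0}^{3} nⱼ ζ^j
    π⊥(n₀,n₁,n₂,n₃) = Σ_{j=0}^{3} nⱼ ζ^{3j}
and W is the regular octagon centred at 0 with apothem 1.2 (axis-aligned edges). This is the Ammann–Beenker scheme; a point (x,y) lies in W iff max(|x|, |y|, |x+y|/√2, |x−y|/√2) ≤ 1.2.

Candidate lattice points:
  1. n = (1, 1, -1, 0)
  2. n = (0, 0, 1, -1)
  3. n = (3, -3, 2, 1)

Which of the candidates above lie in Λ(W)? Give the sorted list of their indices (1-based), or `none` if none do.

none

π⊥(n) = n₀ + n₁ζ³ + n₂ζ⁶ + n₃ζ⁹ where ζ = e^{iπ/4}.
candidate 1: n = (1, 1, -1, 0) → π⊥ ≈ (+0.29289, +1.70711); max(|x|,|y|,|x±y|/√2) = 1.70711 > 1.2 ⇒ ∉ W
candidate 2: n = (0, 0, 1, -1) → π⊥ ≈ (-0.70711, -1.70711); max(|x|,|y|,|x±y|/√2) = 1.70711 > 1.2 ⇒ ∉ W
candidate 3: n = (3, -3, 2, 1) → π⊥ ≈ (+5.82843, -3.41421); max(|x|,|y|,|x±y|/√2) = 6.53553 > 1.2 ⇒ ∉ W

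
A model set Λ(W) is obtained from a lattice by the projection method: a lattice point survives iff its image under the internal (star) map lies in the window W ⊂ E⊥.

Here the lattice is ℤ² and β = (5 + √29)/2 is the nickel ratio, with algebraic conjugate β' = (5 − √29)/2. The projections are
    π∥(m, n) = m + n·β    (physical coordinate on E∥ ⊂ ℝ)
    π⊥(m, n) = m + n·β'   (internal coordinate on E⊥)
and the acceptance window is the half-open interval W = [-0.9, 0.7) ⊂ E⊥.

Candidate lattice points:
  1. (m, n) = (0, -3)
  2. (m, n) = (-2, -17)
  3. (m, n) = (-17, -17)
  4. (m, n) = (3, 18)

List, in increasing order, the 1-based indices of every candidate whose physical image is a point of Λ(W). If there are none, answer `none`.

1, 4

β' = (5−√29)/2 ≈ -0.19258.
#1 (0,-3): internal coord 0 + (-3)·β' = +0.57775; +0.57775 ∈ [-0.9, 0.7) → IN Λ
#2 (-2,-17): internal coord -2 + (-17)·β' = +1.27390; +1.27390 ∉ [-0.9, 0.7) → out
#3 (-17,-17): internal coord -17 + (-17)·β' = -13.72610; -13.72610 ∉ [-0.9, 0.7) → out
#4 (3,18): internal coord 3 + (18)·β' = -0.46648; -0.46648 ∈ [-0.9, 0.7) → IN Λ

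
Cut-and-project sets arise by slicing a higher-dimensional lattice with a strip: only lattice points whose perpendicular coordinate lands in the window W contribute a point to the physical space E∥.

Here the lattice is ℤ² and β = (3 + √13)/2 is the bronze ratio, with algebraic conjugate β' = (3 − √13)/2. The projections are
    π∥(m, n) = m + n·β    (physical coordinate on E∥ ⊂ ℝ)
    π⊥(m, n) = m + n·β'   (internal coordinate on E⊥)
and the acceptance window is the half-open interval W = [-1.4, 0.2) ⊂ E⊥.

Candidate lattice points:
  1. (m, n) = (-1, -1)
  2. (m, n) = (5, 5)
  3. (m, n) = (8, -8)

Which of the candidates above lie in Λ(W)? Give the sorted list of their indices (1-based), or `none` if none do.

Numerically β ≈ 3.30278 and β' = −1/β ≈ -0.30278.
#1 (-1,-1): internal coord -1 + (-1)·β' = -0.69722; -0.69722 ∈ [-1.4, 0.2) → IN Λ
#2 (5,5): internal coord 5 + (5)·β' = +3.48612; +3.48612 ∉ [-1.4, 0.2) → out
#3 (8,-8): internal coord 8 + (-8)·β' = +10.42221; +10.42221 ∉ [-1.4, 0.2) → out

1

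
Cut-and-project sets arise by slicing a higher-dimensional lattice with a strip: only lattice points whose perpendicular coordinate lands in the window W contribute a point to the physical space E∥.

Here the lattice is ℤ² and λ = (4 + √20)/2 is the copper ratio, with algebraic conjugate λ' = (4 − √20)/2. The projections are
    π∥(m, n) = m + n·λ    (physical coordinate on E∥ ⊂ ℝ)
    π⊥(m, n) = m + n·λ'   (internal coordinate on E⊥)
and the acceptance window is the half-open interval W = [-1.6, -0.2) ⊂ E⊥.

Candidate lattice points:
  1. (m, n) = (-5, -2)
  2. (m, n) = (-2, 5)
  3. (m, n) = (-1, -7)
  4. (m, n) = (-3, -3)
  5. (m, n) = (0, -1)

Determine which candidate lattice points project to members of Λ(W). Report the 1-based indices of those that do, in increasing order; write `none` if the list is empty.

Compute λ' = (4−√20)/2 = -0.2361, so π⊥(m,n) = m -0.2361·n.
candidate 1: (m,n)=(-5,-2) → π∥ = -5-2·λ ≈ -13.4721, π⊥ = -5-2·λ' ≈ -4.5279 ∉ [-1.6, -0.2) ⇒ out
candidate 2: (m,n)=(-2,5) → π∥ = -2+5·λ ≈ 19.1803, π⊥ = -2+5·λ' ≈ -3.1803 ∉ [-1.6, -0.2) ⇒ out
candidate 3: (m,n)=(-1,-7) → π∥ = -1-7·λ ≈ -30.6525, π⊥ = -1-7·λ' ≈ 0.6525 ∉ [-1.6, -0.2) ⇒ out
candidate 4: (m,n)=(-3,-3) → π∥ = -3-3·λ ≈ -15.7082, π⊥ = -3-3·λ' ≈ -2.2918 ∉ [-1.6, -0.2) ⇒ out
candidate 5: (m,n)=(0,-1) → π∥ = 0-1·λ ≈ -4.2361, π⊥ = 0-1·λ' ≈ 0.2361 ∉ [-1.6, -0.2) ⇒ out

none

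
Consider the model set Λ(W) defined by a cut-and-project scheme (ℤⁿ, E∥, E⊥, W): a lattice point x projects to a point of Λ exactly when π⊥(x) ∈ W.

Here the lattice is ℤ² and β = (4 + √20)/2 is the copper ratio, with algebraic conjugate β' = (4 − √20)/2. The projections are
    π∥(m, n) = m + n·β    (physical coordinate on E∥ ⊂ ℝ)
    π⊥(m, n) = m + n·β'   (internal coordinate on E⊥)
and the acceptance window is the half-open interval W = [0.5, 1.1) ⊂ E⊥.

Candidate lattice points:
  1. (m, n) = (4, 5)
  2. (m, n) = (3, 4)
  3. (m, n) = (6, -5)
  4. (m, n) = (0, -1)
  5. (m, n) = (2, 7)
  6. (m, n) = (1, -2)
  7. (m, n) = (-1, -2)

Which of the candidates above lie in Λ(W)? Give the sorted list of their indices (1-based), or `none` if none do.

none

Compute β' = (4−√20)/2 = -0.236068, so π⊥(m,n) = m -0.236068·n.
#1 (4,5): internal coord 4 + (5)·β' = +2.819660; +2.819660 ∉ [0.5, 1.1) → out
#2 (3,4): internal coord 3 + (4)·β' = +2.055728; +2.055728 ∉ [0.5, 1.1) → out
#3 (6,-5): internal coord 6 + (-5)·β' = +7.180340; +7.180340 ∉ [0.5, 1.1) → out
#4 (0,-1): internal coord 0 + (-1)·β' = +0.236068; +0.236068 ∉ [0.5, 1.1) → out
#5 (2,7): internal coord 2 + (7)·β' = +0.347524; +0.347524 ∉ [0.5, 1.1) → out
#6 (1,-2): internal coord 1 + (-2)·β' = +1.472136; +1.472136 ∉ [0.5, 1.1) → out
#7 (-1,-2): internal coord -1 + (-2)·β' = -0.527864; -0.527864 ∉ [0.5, 1.1) → out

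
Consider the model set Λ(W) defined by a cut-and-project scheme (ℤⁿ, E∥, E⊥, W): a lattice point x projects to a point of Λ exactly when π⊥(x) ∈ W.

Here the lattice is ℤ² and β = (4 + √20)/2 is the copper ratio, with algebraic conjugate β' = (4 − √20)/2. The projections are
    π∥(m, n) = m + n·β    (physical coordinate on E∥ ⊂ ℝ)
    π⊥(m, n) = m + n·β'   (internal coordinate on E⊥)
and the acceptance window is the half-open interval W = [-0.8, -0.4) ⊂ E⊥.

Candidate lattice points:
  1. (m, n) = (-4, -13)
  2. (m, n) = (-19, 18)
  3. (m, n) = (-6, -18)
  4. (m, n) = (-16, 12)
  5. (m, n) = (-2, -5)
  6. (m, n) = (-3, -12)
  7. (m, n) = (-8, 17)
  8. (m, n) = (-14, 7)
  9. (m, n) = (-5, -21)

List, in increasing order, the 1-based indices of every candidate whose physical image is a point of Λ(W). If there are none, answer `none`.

none

Numerically β ≈ 4.23607 and β' = −1/β ≈ -0.23607.
[1] lift (-4,-13): star map gives -0.93112; window check -0.8 ≤ -0.93112 < -0.4 is false → out
[2] lift (-19,18): star map gives -23.24922; window check -0.8 ≤ -23.24922 < -0.4 is false → out
[3] lift (-6,-18): star map gives -1.75078; window check -0.8 ≤ -1.75078 < -0.4 is false → out
[4] lift (-16,12): star map gives -18.83282; window check -0.8 ≤ -18.83282 < -0.4 is false → out
[5] lift (-2,-5): star map gives -0.81966; window check -0.8 ≤ -0.81966 < -0.4 is false → out
[6] lift (-3,-12): star map gives -0.16718; window check -0.8 ≤ -0.16718 < -0.4 is false → out
[7] lift (-8,17): star map gives -12.01316; window check -0.8 ≤ -12.01316 < -0.4 is false → out
[8] lift (-14,7): star map gives -15.65248; window check -0.8 ≤ -15.65248 < -0.4 is false → out
[9] lift (-5,-21): star map gives -0.04257; window check -0.8 ≤ -0.04257 < -0.4 is false → out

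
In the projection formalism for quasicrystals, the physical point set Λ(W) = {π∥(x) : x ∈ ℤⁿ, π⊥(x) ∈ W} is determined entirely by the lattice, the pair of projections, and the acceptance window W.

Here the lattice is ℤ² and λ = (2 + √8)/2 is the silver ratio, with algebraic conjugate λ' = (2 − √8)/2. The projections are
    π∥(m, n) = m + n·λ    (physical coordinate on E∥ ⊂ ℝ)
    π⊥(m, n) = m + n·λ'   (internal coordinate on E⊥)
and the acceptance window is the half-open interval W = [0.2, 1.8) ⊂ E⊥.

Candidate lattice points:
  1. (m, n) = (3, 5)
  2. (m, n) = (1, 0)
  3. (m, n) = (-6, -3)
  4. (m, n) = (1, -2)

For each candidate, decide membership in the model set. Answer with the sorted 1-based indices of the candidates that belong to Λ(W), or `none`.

1, 2

λ' = (2−√8)/2 ≈ -0.4142.
candidate 1: (m,n)=(3,5) → π∥ = 3+5·λ ≈ 15.0711, π⊥ = 3+5·λ' ≈ 0.9289 ∈ [0.2, 1.8) ⇒ IN Λ
candidate 2: (m,n)=(1,0) → π∥ = 1+0·λ ≈ 1.0000, π⊥ = 1+0·λ' ≈ 1.0000 ∈ [0.2, 1.8) ⇒ IN Λ
candidate 3: (m,n)=(-6,-3) → π∥ = -6-3·λ ≈ -13.2426, π⊥ = -6-3·λ' ≈ -4.7574 ∉ [0.2, 1.8) ⇒ out
candidate 4: (m,n)=(1,-2) → π∥ = 1-2·λ ≈ -3.8284, π⊥ = 1-2·λ' ≈ 1.8284 ∉ [0.2, 1.8) ⇒ out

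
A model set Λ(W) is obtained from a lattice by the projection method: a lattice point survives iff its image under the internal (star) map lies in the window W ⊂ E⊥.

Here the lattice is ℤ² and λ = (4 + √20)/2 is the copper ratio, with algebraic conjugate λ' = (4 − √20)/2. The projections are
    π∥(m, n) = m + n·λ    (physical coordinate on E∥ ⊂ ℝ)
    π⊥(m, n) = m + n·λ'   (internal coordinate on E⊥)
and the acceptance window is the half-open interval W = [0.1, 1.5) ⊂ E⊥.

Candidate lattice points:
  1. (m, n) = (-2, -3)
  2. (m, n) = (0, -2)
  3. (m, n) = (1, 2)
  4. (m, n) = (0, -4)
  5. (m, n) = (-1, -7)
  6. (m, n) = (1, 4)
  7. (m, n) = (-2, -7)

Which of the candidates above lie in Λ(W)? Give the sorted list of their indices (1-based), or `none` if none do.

2, 3, 4, 5

Compute λ' = (4−√20)/2 = -0.236068, so π⊥(m,n) = m -0.236068·n.
[1] lift (-2,-3): star map gives -1.291796; window check 0.1 ≤ -1.291796 < 1.5 is false → out
[2] lift (0,-2): star map gives 0.472136; window check 0.1 ≤ 0.472136 < 1.5 is true → IN Λ
[3] lift (1,2): star map gives 0.527864; window check 0.1 ≤ 0.527864 < 1.5 is true → IN Λ
[4] lift (0,-4): star map gives 0.944272; window check 0.1 ≤ 0.944272 < 1.5 is true → IN Λ
[5] lift (-1,-7): star map gives 0.652476; window check 0.1 ≤ 0.652476 < 1.5 is true → IN Λ
[6] lift (1,4): star map gives 0.055728; window check 0.1 ≤ 0.055728 < 1.5 is false → out
[7] lift (-2,-7): star map gives -0.347524; window check 0.1 ≤ -0.347524 < 1.5 is false → out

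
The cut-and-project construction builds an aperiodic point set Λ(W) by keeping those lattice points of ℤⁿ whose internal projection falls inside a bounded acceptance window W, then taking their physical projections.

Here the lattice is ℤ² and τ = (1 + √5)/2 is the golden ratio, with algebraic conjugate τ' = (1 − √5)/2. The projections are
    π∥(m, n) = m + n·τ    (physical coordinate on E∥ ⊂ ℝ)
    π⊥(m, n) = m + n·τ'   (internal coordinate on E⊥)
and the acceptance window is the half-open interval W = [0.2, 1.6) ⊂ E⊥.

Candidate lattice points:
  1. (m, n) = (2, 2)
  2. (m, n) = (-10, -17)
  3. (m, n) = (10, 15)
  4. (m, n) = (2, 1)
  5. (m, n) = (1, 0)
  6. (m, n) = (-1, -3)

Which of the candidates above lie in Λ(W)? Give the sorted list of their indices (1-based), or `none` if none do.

τ' = (1−√5)/2 ≈ -0.6180.
#1 (2,2): internal coord 2 + (2)·τ' = +0.7639; +0.7639 ∈ [0.2, 1.6) → IN Λ
#2 (-10,-17): internal coord -10 + (-17)·τ' = +0.5066; +0.5066 ∈ [0.2, 1.6) → IN Λ
#3 (10,15): internal coord 10 + (15)·τ' = +0.7295; +0.7295 ∈ [0.2, 1.6) → IN Λ
#4 (2,1): internal coord 2 + (1)·τ' = +1.3820; +1.3820 ∈ [0.2, 1.6) → IN Λ
#5 (1,0): internal coord 1 + (0)·τ' = +1.0000; +1.0000 ∈ [0.2, 1.6) → IN Λ
#6 (-1,-3): internal coord -1 + (-3)·τ' = +0.8541; +0.8541 ∈ [0.2, 1.6) → IN Λ

1, 2, 3, 4, 5, 6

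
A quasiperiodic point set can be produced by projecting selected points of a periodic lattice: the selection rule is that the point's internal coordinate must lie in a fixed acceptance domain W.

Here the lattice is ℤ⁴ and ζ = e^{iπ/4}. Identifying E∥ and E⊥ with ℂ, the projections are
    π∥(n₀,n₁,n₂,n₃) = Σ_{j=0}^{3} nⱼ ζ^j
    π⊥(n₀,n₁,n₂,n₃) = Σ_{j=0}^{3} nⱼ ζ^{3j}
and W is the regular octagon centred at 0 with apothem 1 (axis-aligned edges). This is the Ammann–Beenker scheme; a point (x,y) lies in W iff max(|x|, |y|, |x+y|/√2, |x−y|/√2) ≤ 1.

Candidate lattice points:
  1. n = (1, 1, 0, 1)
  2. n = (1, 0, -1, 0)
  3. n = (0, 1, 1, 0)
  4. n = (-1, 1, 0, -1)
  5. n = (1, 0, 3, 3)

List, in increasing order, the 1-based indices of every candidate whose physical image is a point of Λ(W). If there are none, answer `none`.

π⊥(n) = n₀ + n₁ζ³ + n₂ζ⁶ + n₃ζ⁹ where ζ = e^{iπ/4}.
candidate 1: n = (1, 1, 0, 1) → π⊥ ≈ (+1.00000, +1.41421); max(|x|,|y|,|x±y|/√2) = 1.70711 > 1 ⇒ ∉ W
candidate 2: n = (1, 0, -1, 0) → π⊥ ≈ (+1.00000, +1.00000); max(|x|,|y|,|x±y|/√2) = 1.41421 > 1 ⇒ ∉ W
candidate 3: n = (0, 1, 1, 0) → π⊥ ≈ (-0.70711, -0.29289); max(|x|,|y|,|x±y|/√2) = 0.70711 ≤ 1 ⇒ ∈ W
candidate 4: n = (-1, 1, 0, -1) → π⊥ ≈ (-2.41421, +0.00000); max(|x|,|y|,|x±y|/√2) = 2.41421 > 1 ⇒ ∉ W
candidate 5: n = (1, 0, 3, 3) → π⊥ ≈ (+3.12132, -0.87868); max(|x|,|y|,|x±y|/√2) = 3.12132 > 1 ⇒ ∉ W

3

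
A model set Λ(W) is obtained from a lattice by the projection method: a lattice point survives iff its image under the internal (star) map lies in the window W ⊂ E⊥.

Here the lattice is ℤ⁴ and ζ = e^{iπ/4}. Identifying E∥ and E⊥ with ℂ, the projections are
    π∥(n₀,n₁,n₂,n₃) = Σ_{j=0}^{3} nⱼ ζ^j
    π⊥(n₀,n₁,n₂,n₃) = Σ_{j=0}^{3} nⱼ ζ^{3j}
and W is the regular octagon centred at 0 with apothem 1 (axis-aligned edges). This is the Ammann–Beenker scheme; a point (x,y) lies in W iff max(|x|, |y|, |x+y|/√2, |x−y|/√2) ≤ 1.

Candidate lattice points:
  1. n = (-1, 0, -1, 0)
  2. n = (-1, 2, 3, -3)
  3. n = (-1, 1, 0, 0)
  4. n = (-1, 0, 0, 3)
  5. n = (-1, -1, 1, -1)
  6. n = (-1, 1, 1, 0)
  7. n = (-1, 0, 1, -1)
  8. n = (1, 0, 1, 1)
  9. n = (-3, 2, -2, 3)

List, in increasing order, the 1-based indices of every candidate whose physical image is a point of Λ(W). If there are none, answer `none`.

π⊥(n) = n₀ + n₁ζ³ + n₂ζ⁶ + n₃ζ⁹ where ζ = e^{iπ/4}.
#1 (-1, 0, -1, 0): internal (-1.000000, 1.000000); octagon support 1.414214 vs apothem 1 → ∉ W
#2 (-1, 2, 3, -3): internal (-4.535534, -3.707107); octagon support 5.828427 vs apothem 1 → ∉ W
#3 (-1, 1, 0, 0): internal (-1.707107, 0.707107); octagon support 1.707107 vs apothem 1 → ∉ W
#4 (-1, 0, 0, 3): internal (1.121320, 2.121320); octagon support 2.292893 vs apothem 1 → ∉ W
#5 (-1, -1, 1, -1): internal (-1.000000, -2.414214); octagon support 2.414214 vs apothem 1 → ∉ W
#6 (-1, 1, 1, 0): internal (-1.707107, -0.292893); octagon support 1.707107 vs apothem 1 → ∉ W
#7 (-1, 0, 1, -1): internal (-1.707107, -1.707107); octagon support 2.414214 vs apothem 1 → ∉ W
#8 (1, 0, 1, 1): internal (1.707107, -0.292893); octagon support 1.707107 vs apothem 1 → ∉ W
#9 (-3, 2, -2, 3): internal (-2.292893, 5.535534); octagon support 5.535534 vs apothem 1 → ∉ W

none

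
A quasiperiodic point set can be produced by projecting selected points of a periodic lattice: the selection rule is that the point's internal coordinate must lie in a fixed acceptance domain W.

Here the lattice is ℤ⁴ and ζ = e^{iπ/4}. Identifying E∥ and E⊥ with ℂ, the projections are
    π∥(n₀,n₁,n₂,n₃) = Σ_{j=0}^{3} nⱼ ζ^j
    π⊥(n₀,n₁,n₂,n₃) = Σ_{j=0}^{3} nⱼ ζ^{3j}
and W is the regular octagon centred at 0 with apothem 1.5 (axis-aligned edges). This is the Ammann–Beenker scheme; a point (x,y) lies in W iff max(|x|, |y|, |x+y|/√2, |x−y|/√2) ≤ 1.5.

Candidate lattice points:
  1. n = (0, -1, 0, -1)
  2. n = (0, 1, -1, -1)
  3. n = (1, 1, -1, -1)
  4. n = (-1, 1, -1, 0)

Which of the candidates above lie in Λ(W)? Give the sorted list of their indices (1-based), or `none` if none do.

With ζ = e^{iπ/4} the internal vectors are ζ^0,ζ^3,ζ^6,ζ^9.
candidate 1: n = (0, -1, 0, -1) → π⊥ ≈ (+0.000000, -1.414214); max(|x|,|y|,|x±y|/√2) = 1.414214 ≤ 1.5 ⇒ ∈ W
candidate 2: n = (0, 1, -1, -1) → π⊥ ≈ (-1.414214, +1.000000); max(|x|,|y|,|x±y|/√2) = 1.707107 > 1.5 ⇒ ∉ W
candidate 3: n = (1, 1, -1, -1) → π⊥ ≈ (-0.414214, +1.000000); max(|x|,|y|,|x±y|/√2) = 1.000000 ≤ 1.5 ⇒ ∈ W
candidate 4: n = (-1, 1, -1, 0) → π⊥ ≈ (-1.707107, +1.707107); max(|x|,|y|,|x±y|/√2) = 2.414214 > 1.5 ⇒ ∉ W

1, 3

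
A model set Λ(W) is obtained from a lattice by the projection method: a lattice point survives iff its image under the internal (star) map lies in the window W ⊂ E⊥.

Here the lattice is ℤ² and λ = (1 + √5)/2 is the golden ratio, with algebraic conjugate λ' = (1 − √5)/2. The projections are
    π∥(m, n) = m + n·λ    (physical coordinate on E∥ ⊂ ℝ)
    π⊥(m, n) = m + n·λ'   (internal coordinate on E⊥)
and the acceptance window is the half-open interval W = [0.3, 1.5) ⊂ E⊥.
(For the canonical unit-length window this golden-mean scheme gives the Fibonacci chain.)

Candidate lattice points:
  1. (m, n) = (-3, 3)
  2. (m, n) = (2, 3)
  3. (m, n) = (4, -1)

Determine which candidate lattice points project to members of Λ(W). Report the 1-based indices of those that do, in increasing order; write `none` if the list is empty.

Compute λ' = (1−√5)/2 = -0.6180, so π⊥(m,n) = m -0.6180·n.
candidate 1: (m,n)=(-3,3) → π∥ = -3+3·λ ≈ 1.8541, π⊥ = -3+3·λ' ≈ -4.8541 ∉ [0.3, 1.5) ⇒ out
candidate 2: (m,n)=(2,3) → π∥ = 2+3·λ ≈ 6.8541, π⊥ = 2+3·λ' ≈ 0.1459 ∉ [0.3, 1.5) ⇒ out
candidate 3: (m,n)=(4,-1) → π∥ = 4-1·λ ≈ 2.3820, π⊥ = 4-1·λ' ≈ 4.6180 ∉ [0.3, 1.5) ⇒ out

none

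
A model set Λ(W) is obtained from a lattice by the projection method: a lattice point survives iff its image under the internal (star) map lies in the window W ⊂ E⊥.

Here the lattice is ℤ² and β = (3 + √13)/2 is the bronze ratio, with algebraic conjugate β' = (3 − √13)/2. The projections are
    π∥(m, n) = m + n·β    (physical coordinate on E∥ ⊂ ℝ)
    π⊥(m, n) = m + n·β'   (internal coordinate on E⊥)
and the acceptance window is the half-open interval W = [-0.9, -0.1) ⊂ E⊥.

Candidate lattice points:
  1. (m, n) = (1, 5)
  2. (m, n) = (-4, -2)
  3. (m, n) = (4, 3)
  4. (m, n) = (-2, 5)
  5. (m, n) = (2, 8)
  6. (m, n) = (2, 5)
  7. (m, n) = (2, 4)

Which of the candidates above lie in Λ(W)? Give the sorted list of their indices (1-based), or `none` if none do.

1, 5

β' = (3−√13)/2 ≈ -0.30278.
candidate 1: (m,n)=(1,5) → π∥ = 1+5·β ≈ 17.51388, π⊥ = 1+5·β' ≈ -0.51388 ∈ [-0.9, -0.1) ⇒ IN Λ
candidate 2: (m,n)=(-4,-2) → π∥ = -4-2·β ≈ -10.60555, π⊥ = -4-2·β' ≈ -3.39445 ∉ [-0.9, -0.1) ⇒ out
candidate 3: (m,n)=(4,3) → π∥ = 4+3·β ≈ 13.90833, π⊥ = 4+3·β' ≈ 3.09167 ∉ [-0.9, -0.1) ⇒ out
candidate 4: (m,n)=(-2,5) → π∥ = -2+5·β ≈ 14.51388, π⊥ = -2+5·β' ≈ -3.51388 ∉ [-0.9, -0.1) ⇒ out
candidate 5: (m,n)=(2,8) → π∥ = 2+8·β ≈ 28.42221, π⊥ = 2+8·β' ≈ -0.42221 ∈ [-0.9, -0.1) ⇒ IN Λ
candidate 6: (m,n)=(2,5) → π∥ = 2+5·β ≈ 18.51388, π⊥ = 2+5·β' ≈ 0.48612 ∉ [-0.9, -0.1) ⇒ out
candidate 7: (m,n)=(2,4) → π∥ = 2+4·β ≈ 15.21110, π⊥ = 2+4·β' ≈ 0.78890 ∉ [-0.9, -0.1) ⇒ out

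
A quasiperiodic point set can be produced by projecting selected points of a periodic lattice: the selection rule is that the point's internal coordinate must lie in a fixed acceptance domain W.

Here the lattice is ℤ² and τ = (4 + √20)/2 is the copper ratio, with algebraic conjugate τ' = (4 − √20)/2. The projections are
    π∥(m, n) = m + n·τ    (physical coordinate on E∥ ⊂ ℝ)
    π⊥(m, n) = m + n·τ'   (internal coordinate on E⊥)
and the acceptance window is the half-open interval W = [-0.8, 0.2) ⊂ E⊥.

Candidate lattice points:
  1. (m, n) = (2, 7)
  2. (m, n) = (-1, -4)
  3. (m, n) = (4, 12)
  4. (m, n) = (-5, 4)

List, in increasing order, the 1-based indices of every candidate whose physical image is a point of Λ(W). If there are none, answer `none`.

Numerically τ ≈ 4.2361 and τ' = −1/τ ≈ -0.2361.
candidate 1: (m,n)=(2,7) → π∥ = 2+7·τ ≈ 31.6525, π⊥ = 2+7·τ' ≈ 0.3475 ∉ [-0.8, 0.2) ⇒ out
candidate 2: (m,n)=(-1,-4) → π∥ = -1-4·τ ≈ -17.9443, π⊥ = -1-4·τ' ≈ -0.0557 ∈ [-0.8, 0.2) ⇒ IN Λ
candidate 3: (m,n)=(4,12) → π∥ = 4+12·τ ≈ 54.8328, π⊥ = 4+12·τ' ≈ 1.1672 ∉ [-0.8, 0.2) ⇒ out
candidate 4: (m,n)=(-5,4) → π∥ = -5+4·τ ≈ 11.9443, π⊥ = -5+4·τ' ≈ -5.9443 ∉ [-0.8, 0.2) ⇒ out

2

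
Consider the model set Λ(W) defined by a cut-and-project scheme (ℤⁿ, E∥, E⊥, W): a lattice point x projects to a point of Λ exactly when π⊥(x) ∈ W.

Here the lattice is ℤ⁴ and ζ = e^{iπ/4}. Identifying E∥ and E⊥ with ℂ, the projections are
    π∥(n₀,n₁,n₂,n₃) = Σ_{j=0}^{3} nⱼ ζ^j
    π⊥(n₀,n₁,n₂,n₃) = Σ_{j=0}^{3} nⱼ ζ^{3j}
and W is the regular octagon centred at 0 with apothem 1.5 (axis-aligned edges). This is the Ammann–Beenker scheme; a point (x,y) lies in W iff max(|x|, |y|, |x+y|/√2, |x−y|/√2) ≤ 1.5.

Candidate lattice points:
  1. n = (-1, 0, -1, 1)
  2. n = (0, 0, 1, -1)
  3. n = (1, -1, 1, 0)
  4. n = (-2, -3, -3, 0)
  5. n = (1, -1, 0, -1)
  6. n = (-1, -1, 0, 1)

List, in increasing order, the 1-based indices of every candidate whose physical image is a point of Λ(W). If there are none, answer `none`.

π⊥(n) = n₀ + n₁ζ³ + n₂ζ⁶ + n₃ζ⁹ where ζ = e^{iπ/4}.
candidate 1: n = (-1, 0, -1, 1) → π⊥ ≈ (-0.292893, +1.707107); max(|x|,|y|,|x±y|/√2) = 1.707107 > 1.5 ⇒ ∉ W
candidate 2: n = (0, 0, 1, -1) → π⊥ ≈ (-0.707107, -1.707107); max(|x|,|y|,|x±y|/√2) = 1.707107 > 1.5 ⇒ ∉ W
candidate 3: n = (1, -1, 1, 0) → π⊥ ≈ (+1.707107, -1.707107); max(|x|,|y|,|x±y|/√2) = 2.414214 > 1.5 ⇒ ∉ W
candidate 4: n = (-2, -3, -3, 0) → π⊥ ≈ (+0.121320, +0.878680); max(|x|,|y|,|x±y|/√2) = 0.878680 ≤ 1.5 ⇒ ∈ W
candidate 5: n = (1, -1, 0, -1) → π⊥ ≈ (+1.000000, -1.414214); max(|x|,|y|,|x±y|/√2) = 1.707107 > 1.5 ⇒ ∉ W
candidate 6: n = (-1, -1, 0, 1) → π⊥ ≈ (+0.414214, +0.000000); max(|x|,|y|,|x±y|/√2) = 0.414214 ≤ 1.5 ⇒ ∈ W

4, 6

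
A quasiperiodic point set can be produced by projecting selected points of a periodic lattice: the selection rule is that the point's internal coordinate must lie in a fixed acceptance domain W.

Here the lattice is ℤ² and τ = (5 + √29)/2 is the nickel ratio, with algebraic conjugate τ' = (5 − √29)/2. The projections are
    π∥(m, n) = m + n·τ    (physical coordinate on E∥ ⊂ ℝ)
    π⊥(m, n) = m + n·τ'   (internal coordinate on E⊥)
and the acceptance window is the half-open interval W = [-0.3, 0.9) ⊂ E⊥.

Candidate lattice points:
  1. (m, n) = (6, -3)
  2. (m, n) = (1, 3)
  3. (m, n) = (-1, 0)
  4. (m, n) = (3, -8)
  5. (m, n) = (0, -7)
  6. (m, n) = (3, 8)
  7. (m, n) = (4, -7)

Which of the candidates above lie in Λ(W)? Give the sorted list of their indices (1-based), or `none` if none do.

Compute τ' = (5−√29)/2 = -0.192582, so π⊥(m,n) = m -0.192582·n.
candidate 1: (m,n)=(6,-3) → π∥ = 6-3·τ ≈ -9.577747, π⊥ = 6-3·τ' ≈ 6.577747 ∉ [-0.3, 0.9) ⇒ out
candidate 2: (m,n)=(1,3) → π∥ = 1+3·τ ≈ 16.577747, π⊥ = 1+3·τ' ≈ 0.422253 ∈ [-0.3, 0.9) ⇒ IN Λ
candidate 3: (m,n)=(-1,0) → π∥ = -1+0·τ ≈ -1.000000, π⊥ = -1+0·τ' ≈ -1.000000 ∉ [-0.3, 0.9) ⇒ out
candidate 4: (m,n)=(3,-8) → π∥ = 3-8·τ ≈ -38.540659, π⊥ = 3-8·τ' ≈ 4.540659 ∉ [-0.3, 0.9) ⇒ out
candidate 5: (m,n)=(0,-7) → π∥ = 0-7·τ ≈ -36.348077, π⊥ = 0-7·τ' ≈ 1.348077 ∉ [-0.3, 0.9) ⇒ out
candidate 6: (m,n)=(3,8) → π∥ = 3+8·τ ≈ 44.540659, π⊥ = 3+8·τ' ≈ 1.459341 ∉ [-0.3, 0.9) ⇒ out
candidate 7: (m,n)=(4,-7) → π∥ = 4-7·τ ≈ -32.348077, π⊥ = 4-7·τ' ≈ 5.348077 ∉ [-0.3, 0.9) ⇒ out

2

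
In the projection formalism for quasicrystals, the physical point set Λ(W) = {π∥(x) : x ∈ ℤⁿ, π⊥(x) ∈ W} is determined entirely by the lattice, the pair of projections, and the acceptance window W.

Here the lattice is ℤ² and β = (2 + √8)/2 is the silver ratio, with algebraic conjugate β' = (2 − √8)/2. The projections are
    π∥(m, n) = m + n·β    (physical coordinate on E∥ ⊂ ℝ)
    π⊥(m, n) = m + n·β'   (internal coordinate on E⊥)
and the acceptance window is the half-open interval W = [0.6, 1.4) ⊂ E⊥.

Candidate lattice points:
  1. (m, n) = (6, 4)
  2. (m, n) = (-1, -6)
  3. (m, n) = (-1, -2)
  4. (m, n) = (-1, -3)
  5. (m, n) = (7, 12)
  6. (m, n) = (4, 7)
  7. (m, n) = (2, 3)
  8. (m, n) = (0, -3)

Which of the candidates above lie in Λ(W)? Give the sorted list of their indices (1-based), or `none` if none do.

6, 7, 8

Compute β' = (2−√8)/2 = -0.4142, so π⊥(m,n) = m -0.4142·n.
candidate 1: (m,n)=(6,4) → π∥ = 6+4·β ≈ 15.6569, π⊥ = 6+4·β' ≈ 4.3431 ∉ [0.6, 1.4) ⇒ out
candidate 2: (m,n)=(-1,-6) → π∥ = -1-6·β ≈ -15.4853, π⊥ = -1-6·β' ≈ 1.4853 ∉ [0.6, 1.4) ⇒ out
candidate 3: (m,n)=(-1,-2) → π∥ = -1-2·β ≈ -5.8284, π⊥ = -1-2·β' ≈ -0.1716 ∉ [0.6, 1.4) ⇒ out
candidate 4: (m,n)=(-1,-3) → π∥ = -1-3·β ≈ -8.2426, π⊥ = -1-3·β' ≈ 0.2426 ∉ [0.6, 1.4) ⇒ out
candidate 5: (m,n)=(7,12) → π∥ = 7+12·β ≈ 35.9706, π⊥ = 7+12·β' ≈ 2.0294 ∉ [0.6, 1.4) ⇒ out
candidate 6: (m,n)=(4,7) → π∥ = 4+7·β ≈ 20.8995, π⊥ = 4+7·β' ≈ 1.1005 ∈ [0.6, 1.4) ⇒ IN Λ
candidate 7: (m,n)=(2,3) → π∥ = 2+3·β ≈ 9.2426, π⊥ = 2+3·β' ≈ 0.7574 ∈ [0.6, 1.4) ⇒ IN Λ
candidate 8: (m,n)=(0,-3) → π∥ = 0-3·β ≈ -7.2426, π⊥ = 0-3·β' ≈ 1.2426 ∈ [0.6, 1.4) ⇒ IN Λ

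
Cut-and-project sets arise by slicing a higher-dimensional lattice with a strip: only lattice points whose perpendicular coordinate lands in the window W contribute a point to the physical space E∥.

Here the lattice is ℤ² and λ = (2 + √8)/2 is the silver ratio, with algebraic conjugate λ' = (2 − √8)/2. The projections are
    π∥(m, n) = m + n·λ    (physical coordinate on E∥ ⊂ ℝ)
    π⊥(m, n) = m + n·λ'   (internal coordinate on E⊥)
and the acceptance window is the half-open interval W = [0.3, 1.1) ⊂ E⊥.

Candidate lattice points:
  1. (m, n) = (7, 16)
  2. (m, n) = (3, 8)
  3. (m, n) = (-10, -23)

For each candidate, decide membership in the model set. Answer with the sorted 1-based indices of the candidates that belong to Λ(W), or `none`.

λ' = (2−√8)/2 ≈ -0.4142.
candidate 1: (m,n)=(7,16) → π∥ = 7+16·λ ≈ 45.6274, π⊥ = 7+16·λ' ≈ 0.3726 ∈ [0.3, 1.1) ⇒ IN Λ
candidate 2: (m,n)=(3,8) → π∥ = 3+8·λ ≈ 22.3137, π⊥ = 3+8·λ' ≈ -0.3137 ∉ [0.3, 1.1) ⇒ out
candidate 3: (m,n)=(-10,-23) → π∥ = -10-23·λ ≈ -65.5269, π⊥ = -10-23·λ' ≈ -0.4731 ∉ [0.3, 1.1) ⇒ out

1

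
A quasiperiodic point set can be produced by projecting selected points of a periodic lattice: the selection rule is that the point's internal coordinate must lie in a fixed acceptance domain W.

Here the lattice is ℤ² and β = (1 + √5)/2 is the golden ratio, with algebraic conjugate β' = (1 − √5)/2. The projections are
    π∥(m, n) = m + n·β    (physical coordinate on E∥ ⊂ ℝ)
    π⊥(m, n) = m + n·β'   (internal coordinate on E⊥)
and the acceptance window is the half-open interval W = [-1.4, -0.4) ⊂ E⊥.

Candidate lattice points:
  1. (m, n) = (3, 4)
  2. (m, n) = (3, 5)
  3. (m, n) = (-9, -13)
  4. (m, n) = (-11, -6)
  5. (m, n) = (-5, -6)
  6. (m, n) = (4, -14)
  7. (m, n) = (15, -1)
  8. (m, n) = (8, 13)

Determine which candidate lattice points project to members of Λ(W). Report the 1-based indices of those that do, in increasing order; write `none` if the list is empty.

β' = (1−√5)/2 ≈ -0.61803.
candidate 1: (m,n)=(3,4) → π∥ = 3+4·β ≈ 9.47214, π⊥ = 3+4·β' ≈ 0.52786 ∉ [-1.4, -0.4) ⇒ out
candidate 2: (m,n)=(3,5) → π∥ = 3+5·β ≈ 11.09017, π⊥ = 3+5·β' ≈ -0.09017 ∉ [-1.4, -0.4) ⇒ out
candidate 3: (m,n)=(-9,-13) → π∥ = -9-13·β ≈ -30.03444, π⊥ = -9-13·β' ≈ -0.96556 ∈ [-1.4, -0.4) ⇒ IN Λ
candidate 4: (m,n)=(-11,-6) → π∥ = -11-6·β ≈ -20.70820, π⊥ = -11-6·β' ≈ -7.29180 ∉ [-1.4, -0.4) ⇒ out
candidate 5: (m,n)=(-5,-6) → π∥ = -5-6·β ≈ -14.70820, π⊥ = -5-6·β' ≈ -1.29180 ∈ [-1.4, -0.4) ⇒ IN Λ
candidate 6: (m,n)=(4,-14) → π∥ = 4-14·β ≈ -18.65248, π⊥ = 4-14·β' ≈ 12.65248 ∉ [-1.4, -0.4) ⇒ out
candidate 7: (m,n)=(15,-1) → π∥ = 15-1·β ≈ 13.38197, π⊥ = 15-1·β' ≈ 15.61803 ∉ [-1.4, -0.4) ⇒ out
candidate 8: (m,n)=(8,13) → π∥ = 8+13·β ≈ 29.03444, π⊥ = 8+13·β' ≈ -0.03444 ∉ [-1.4, -0.4) ⇒ out

3, 5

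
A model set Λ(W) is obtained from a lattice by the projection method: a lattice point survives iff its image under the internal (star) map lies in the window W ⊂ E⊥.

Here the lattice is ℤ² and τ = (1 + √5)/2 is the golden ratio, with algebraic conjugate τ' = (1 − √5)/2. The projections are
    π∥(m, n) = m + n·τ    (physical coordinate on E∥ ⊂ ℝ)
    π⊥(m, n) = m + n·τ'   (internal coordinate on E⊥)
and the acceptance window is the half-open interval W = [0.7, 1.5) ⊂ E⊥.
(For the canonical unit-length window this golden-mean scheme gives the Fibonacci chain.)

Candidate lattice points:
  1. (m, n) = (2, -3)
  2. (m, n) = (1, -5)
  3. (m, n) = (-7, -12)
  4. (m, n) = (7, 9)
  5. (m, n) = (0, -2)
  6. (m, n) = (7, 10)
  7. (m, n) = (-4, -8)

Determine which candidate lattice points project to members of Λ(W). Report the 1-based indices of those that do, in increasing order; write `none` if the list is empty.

4, 5, 6, 7

τ' = (1−√5)/2 ≈ -0.6180.
#1 (2,-3): internal coord 2 + (-3)·τ' = +3.8541; +3.8541 ∉ [0.7, 1.5) → out
#2 (1,-5): internal coord 1 + (-5)·τ' = +4.0902; +4.0902 ∉ [0.7, 1.5) → out
#3 (-7,-12): internal coord -7 + (-12)·τ' = +0.4164; +0.4164 ∉ [0.7, 1.5) → out
#4 (7,9): internal coord 7 + (9)·τ' = +1.4377; +1.4377 ∈ [0.7, 1.5) → IN Λ
#5 (0,-2): internal coord 0 + (-2)·τ' = +1.2361; +1.2361 ∈ [0.7, 1.5) → IN Λ
#6 (7,10): internal coord 7 + (10)·τ' = +0.8197; +0.8197 ∈ [0.7, 1.5) → IN Λ
#7 (-4,-8): internal coord -4 + (-8)·τ' = +0.9443; +0.9443 ∈ [0.7, 1.5) → IN Λ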